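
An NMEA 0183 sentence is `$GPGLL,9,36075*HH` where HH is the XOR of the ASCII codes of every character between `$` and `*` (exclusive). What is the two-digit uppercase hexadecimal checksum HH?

XOR the ASCII codes of the payload characters:
  'G' = 0x47 → acc = 0x47
  'P' = 0x50 → acc = 0x17
  'G' = 0x47 → acc = 0x50
  'L' = 0x4C → acc = 0x1C
  'L' = 0x4C → acc = 0x50
  ',' = 0x2C → acc = 0x7C
  '9' = 0x39 → acc = 0x45
  ',' = 0x2C → acc = 0x69
  '3' = 0x33 → acc = 0x5A
  '6' = 0x36 → acc = 0x6C
  '0' = 0x30 → acc = 0x5C
  '7' = 0x37 → acc = 0x6B
  '5' = 0x35 → acc = 0x5E
Checksum = 0x5E.

5E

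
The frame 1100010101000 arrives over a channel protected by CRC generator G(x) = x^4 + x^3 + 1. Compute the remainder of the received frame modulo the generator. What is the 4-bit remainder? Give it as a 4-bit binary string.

1010

Modulo-2 division of 1100010101000 by 11001:
  pos 0: 11000 XOR 11001 = 00001
  pos 4: 11010 XOR 11001 = 00011
  pos 7: 11100 XOR 11001 = 00101
Remainder = 1010 (nonzero — an error is detected).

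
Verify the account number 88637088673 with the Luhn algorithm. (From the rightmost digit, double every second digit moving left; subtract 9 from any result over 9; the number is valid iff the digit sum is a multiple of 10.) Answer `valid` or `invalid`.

From the right, keep odd positions and double even positions (subtract 9 from any doubled value over 9):
  doubled (positions 2,4,...): 5 7 0 6 7 → sum 25
  kept (positions 1,3,...): 3 6 8 7 6 8 → sum 38
Total = 63.
63 mod 10 = 3, so the number is invalid.

invalid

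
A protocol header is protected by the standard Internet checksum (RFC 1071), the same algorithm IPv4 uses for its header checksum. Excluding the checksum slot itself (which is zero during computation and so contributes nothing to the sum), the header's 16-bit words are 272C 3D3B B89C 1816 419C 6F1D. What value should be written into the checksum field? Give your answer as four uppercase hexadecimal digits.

1A2C

One's-complement addition (fold any carry out of bit 15 back into bit 0):
  0x272C + 0x3D3B = 0x06467
  0x6467 + 0xB89C = 0x11D03 → wrap carry → 0x1D04
  0x1D04 + 0x1816 = 0x0351A
  0x351A + 0x419C = 0x076B6
  0x76B6 + 0x6F1D = 0x0E5D3
One's-complement sum = 0xE5D3.
Checksum = ~0xE5D3 & 0xFFFF = 0x1A2C.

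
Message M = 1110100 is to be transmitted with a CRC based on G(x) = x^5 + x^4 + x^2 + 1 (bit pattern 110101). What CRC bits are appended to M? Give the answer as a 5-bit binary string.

Append 5 zeros: 111010000000. Divide by 110101 (XOR where the leading bit is 1):
  pos 0: 111010 XOR 110101 = 001111
  pos 2: 111100 XOR 110101 = 001001
  pos 4: 100100 XOR 110101 = 010001
  pos 5: 100010 XOR 110101 = 010111
  pos 6: 101110 XOR 110101 = 011011
Remainder (last 5 bits) = 11011. This is the CRC / FCS.

11011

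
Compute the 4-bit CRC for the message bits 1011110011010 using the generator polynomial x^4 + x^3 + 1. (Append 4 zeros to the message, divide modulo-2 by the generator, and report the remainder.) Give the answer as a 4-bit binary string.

0100

Append 4 zeros: 10111100110100000. Divide by 11001 (XOR where the leading bit is 1):
  pos 0: 10111 XOR 11001 = 01110
  pos 1: 11101 XOR 11001 = 00100
  pos 3: 10000 XOR 11001 = 01001
  pos 4: 10011 XOR 11001 = 01010
  pos 5: 10101 XOR 11001 = 01100
  pos 6: 11000 XOR 11001 = 00001
  pos 10: 11000 XOR 11001 = 00001
Remainder (last 4 bits) = 0100. This is the CRC / FCS.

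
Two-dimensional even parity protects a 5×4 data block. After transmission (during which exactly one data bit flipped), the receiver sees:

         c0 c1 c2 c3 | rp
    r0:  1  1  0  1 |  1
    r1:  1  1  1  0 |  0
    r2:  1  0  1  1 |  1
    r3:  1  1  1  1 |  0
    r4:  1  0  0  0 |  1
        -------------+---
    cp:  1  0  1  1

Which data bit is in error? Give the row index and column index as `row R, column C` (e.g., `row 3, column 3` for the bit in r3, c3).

Recompute each row's even parity and compare to rp:
  r0: data parity 1, sent rp 1 → ok
  r1: data parity 1, sent rp 0 → mismatch
  r2: data parity 1, sent rp 1 → ok
  r3: data parity 0, sent rp 0 → ok
  r4: data parity 1, sent rp 1 → ok
Recompute each column's even parity and compare to cp:
  c0: data parity 1, sent cp 1 → ok
  c1: data parity 1, sent cp 0 → mismatch
  c2: data parity 1, sent cp 1 → ok
  c3: data parity 1, sent cp 1 → ok
Exactly one row (r1) and one column (c1) fail → the flipped bit is at their intersection.

row 1, column 1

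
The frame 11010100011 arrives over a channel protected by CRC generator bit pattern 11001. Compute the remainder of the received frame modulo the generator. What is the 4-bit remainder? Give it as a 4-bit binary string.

Modulo-2 division of 11010100011 by 11001:
  pos 0: 11010 XOR 11001 = 00011
  pos 3: 11100 XOR 11001 = 00101
  pos 5: 10101 XOR 11001 = 01100
  pos 6: 11001 XOR 11001 = 00000
Remainder = 0000 (zero — the frame passes the CRC check).

0000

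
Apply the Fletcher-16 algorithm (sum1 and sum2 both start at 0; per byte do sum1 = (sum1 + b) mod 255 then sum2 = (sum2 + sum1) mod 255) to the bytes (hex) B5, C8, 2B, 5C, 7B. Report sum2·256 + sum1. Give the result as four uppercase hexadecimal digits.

Running sums (mod 255):
  after byte 0 (B5): sum1=181, sum2=181
  after byte 1 (C8): sum1=126, sum2=52
  after byte 2 (2B): sum1=169, sum2=221
  after byte 3 (5C): sum1=6, sum2=227
  after byte 4 (7B): sum1=129, sum2=101
Checksum = sum2·256 + sum1 = 101·256 + 129 = 25985 = 0x6581.

6581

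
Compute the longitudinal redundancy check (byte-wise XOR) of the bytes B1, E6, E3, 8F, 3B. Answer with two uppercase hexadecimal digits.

XOR the bytes together:
  start with 0xB1
  0xB1 ⊕ 0xE6 = 0x57
  0x57 ⊕ 0xE3 = 0xB4
  0xB4 ⊕ 0x8F = 0x3B
  0x3B ⊕ 0x3B = 0x00

00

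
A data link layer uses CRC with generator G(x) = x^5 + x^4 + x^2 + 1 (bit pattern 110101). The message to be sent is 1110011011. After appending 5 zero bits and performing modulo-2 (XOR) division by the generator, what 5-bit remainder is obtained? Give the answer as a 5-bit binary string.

Append 5 zeros: 111001101100000. Divide by 110101 (XOR where the leading bit is 1):
  pos 0: 111001 XOR 110101 = 001100
  pos 2: 110010 XOR 110101 = 000111
  pos 5: 111110 XOR 110101 = 001011
  pos 7: 101100 XOR 110101 = 011001
  pos 8: 110010 XOR 110101 = 000111
Remainder (last 5 bits) = 01110. This is the CRC / FCS.

01110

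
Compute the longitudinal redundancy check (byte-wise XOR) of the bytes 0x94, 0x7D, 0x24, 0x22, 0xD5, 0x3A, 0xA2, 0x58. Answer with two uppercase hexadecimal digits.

FA

XOR the bytes together:
  start with 0x94
  0x94 ⊕ 0x7D = 0xE9
  0xE9 ⊕ 0x24 = 0xCD
  0xCD ⊕ 0x22 = 0xEF
  0xEF ⊕ 0xD5 = 0x3A
  0x3A ⊕ 0x3A = 0x00
  0x00 ⊕ 0xA2 = 0xA2
  0xA2 ⊕ 0x58 = 0xFA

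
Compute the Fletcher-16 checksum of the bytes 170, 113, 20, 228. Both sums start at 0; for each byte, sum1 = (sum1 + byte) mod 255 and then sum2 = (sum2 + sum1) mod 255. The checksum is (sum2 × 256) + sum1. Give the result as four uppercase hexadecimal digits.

Running sums (mod 255):
  after byte 0 (170): sum1=170, sum2=170
  after byte 1 (113): sum1=28, sum2=198
  after byte 2 (20): sum1=48, sum2=246
  after byte 3 (228): sum1=21, sum2=12
Checksum = sum2·256 + sum1 = 12·256 + 21 = 3093 = 0x0C15.

0C15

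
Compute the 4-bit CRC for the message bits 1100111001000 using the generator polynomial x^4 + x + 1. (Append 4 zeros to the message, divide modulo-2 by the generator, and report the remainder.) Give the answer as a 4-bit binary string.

1110

Append 4 zeros: 11001110010000000. Divide by 10011 (XOR where the leading bit is 1):
  pos 0: 11001 XOR 10011 = 01010
  pos 1: 10101 XOR 10011 = 00110
  pos 3: 11010 XOR 10011 = 01001
  pos 4: 10010 XOR 10011 = 00001
  pos 8: 11000 XOR 10011 = 01011
  pos 9: 10110 XOR 10011 = 00101
  pos 11: 10100 XOR 10011 = 00111
Remainder (last 4 bits) = 1110. This is the CRC / FCS.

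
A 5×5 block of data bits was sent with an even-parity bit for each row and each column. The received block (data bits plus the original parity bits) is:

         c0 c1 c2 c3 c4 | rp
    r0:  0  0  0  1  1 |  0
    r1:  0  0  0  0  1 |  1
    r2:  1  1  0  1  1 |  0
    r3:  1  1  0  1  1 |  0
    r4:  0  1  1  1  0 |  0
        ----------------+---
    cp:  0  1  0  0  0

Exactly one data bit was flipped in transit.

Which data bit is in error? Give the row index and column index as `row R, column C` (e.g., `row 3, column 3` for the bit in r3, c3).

row 4, column 2

Recompute each row's even parity and compare to rp:
  r0: data parity 0, sent rp 0 → ok
  r1: data parity 1, sent rp 1 → ok
  r2: data parity 0, sent rp 0 → ok
  r3: data parity 0, sent rp 0 → ok
  r4: data parity 1, sent rp 0 → mismatch
Recompute each column's even parity and compare to cp:
  c0: data parity 0, sent cp 0 → ok
  c1: data parity 1, sent cp 1 → ok
  c2: data parity 1, sent cp 0 → mismatch
  c3: data parity 0, sent cp 0 → ok
  c4: data parity 0, sent cp 0 → ok
Exactly one row (r4) and one column (c2) fail → the flipped bit is at their intersection.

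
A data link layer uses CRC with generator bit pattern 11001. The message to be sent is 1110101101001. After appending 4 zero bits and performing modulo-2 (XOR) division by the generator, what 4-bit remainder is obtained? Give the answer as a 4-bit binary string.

1101

Append 4 zeros: 11101011010010000. Divide by 11001 (XOR where the leading bit is 1):
  pos 0: 11101 XOR 11001 = 00100
  pos 2: 10001 XOR 11001 = 01000
  pos 3: 10001 XOR 11001 = 01000
  pos 4: 10000 XOR 11001 = 01001
  pos 5: 10011 XOR 11001 = 01010
  pos 6: 10100 XOR 11001 = 01101
  pos 7: 11010 XOR 11001 = 00011
  pos 10: 11100 XOR 11001 = 00101
  pos 12: 10100 XOR 11001 = 01101
Remainder (last 4 bits) = 1101. This is the CRC / FCS.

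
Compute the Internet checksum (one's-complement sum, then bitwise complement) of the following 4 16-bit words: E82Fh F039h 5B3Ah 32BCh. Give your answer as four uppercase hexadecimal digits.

999F

One's-complement addition (fold any carry out of bit 15 back into bit 0):
  0xE82F + 0xF039 = 0x1D868 → wrap carry → 0xD869
  0xD869 + 0x5B3A = 0x133A3 → wrap carry → 0x33A4
  0x33A4 + 0x32BC = 0x06660
One's-complement sum = 0x6660.
Checksum = ~0x6660 & 0xFFFF = 0x999F.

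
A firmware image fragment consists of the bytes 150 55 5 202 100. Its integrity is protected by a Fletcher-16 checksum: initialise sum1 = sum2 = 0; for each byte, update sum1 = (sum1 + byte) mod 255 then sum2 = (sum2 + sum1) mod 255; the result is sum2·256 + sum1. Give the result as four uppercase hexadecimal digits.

Running sums (mod 255):
  after byte 0 (150): sum1=150, sum2=150
  after byte 1 (55): sum1=205, sum2=100
  after byte 2 (5): sum1=210, sum2=55
  after byte 3 (202): sum1=157, sum2=212
  after byte 4 (100): sum1=2, sum2=214
Checksum = sum2·256 + sum1 = 214·256 + 2 = 54786 = 0xD602.

D602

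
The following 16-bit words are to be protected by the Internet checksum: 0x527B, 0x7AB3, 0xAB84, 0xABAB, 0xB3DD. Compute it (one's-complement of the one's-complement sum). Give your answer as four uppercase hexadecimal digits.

One's-complement addition (fold any carry out of bit 15 back into bit 0):
  0x527B + 0x7AB3 = 0x0CD2E
  0xCD2E + 0xAB84 = 0x178B2 → wrap carry → 0x78B3
  0x78B3 + 0xABAB = 0x1245E → wrap carry → 0x245F
  0x245F + 0xB3DD = 0x0D83C
One's-complement sum = 0xD83C.
Checksum = ~0xD83C & 0xFFFF = 0x27C3.

27C3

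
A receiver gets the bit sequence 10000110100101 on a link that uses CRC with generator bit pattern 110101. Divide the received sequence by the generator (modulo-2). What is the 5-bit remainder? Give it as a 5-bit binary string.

Modulo-2 division of 10000110100101 by 110101:
  pos 0: 100001 XOR 110101 = 010100
  pos 1: 101001 XOR 110101 = 011100
  pos 2: 111000 XOR 110101 = 001101
  pos 4: 110110 XOR 110101 = 000011
  pos 8: 110101 XOR 110101 = 000000
Remainder = 00000 (zero — the frame passes the CRC check).

00000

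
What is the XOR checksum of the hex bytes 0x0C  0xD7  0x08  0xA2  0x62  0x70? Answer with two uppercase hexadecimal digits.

63

XOR the bytes together:
  start with 0x0C
  0x0C ⊕ 0xD7 = 0xDB
  0xDB ⊕ 0x08 = 0xD3
  0xD3 ⊕ 0xA2 = 0x71
  0x71 ⊕ 0x62 = 0x13
  0x13 ⊕ 0x70 = 0x63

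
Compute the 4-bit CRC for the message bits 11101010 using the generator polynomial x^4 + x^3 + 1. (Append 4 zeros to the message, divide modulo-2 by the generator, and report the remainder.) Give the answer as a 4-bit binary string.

1110

Append 4 zeros: 111010100000. Divide by 11001 (XOR where the leading bit is 1):
  pos 0: 11101 XOR 11001 = 00100
  pos 2: 10001 XOR 11001 = 01000
  pos 3: 10000 XOR 11001 = 01001
  pos 4: 10010 XOR 11001 = 01011
  pos 5: 10110 XOR 11001 = 01111
  pos 6: 11110 XOR 11001 = 00111
Remainder (last 4 bits) = 1110. This is the CRC / FCS.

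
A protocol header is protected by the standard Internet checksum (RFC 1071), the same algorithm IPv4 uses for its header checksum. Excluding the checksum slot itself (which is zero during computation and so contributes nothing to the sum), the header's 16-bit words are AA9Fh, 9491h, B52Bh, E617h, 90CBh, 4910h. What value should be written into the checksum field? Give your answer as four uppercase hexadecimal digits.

4BAF

One's-complement addition (fold any carry out of bit 15 back into bit 0):
  0xAA9F + 0x9491 = 0x13F30 → wrap carry → 0x3F31
  0x3F31 + 0xB52B = 0x0F45C
  0xF45C + 0xE617 = 0x1DA73 → wrap carry → 0xDA74
  0xDA74 + 0x90CB = 0x16B3F → wrap carry → 0x6B40
  0x6B40 + 0x4910 = 0x0B450
One's-complement sum = 0xB450.
Checksum = ~0xB450 & 0xFFFF = 0x4BAF.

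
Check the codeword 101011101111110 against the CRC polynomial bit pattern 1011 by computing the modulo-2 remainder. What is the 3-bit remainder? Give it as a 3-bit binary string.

010

Modulo-2 division of 101011101111110 by 1011:
  pos 0: 1010 XOR 1011 = 0001
  pos 3: 1111 XOR 1011 = 0100
  pos 4: 1000 XOR 1011 = 0011
  pos 6: 1111 XOR 1011 = 0100
  pos 7: 1001 XOR 1011 = 0010
  pos 9: 1011 XOR 1011 = 0000
Remainder = 010 (nonzero — an error is detected).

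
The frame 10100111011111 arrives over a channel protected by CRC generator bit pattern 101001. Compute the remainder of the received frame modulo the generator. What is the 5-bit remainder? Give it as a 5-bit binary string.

00000

Modulo-2 division of 10100111011111 by 101001:
  pos 0: 101001 XOR 101001 = 000000
  pos 6: 110111 XOR 101001 = 011110
  pos 7: 111101 XOR 101001 = 010100
  pos 8: 101001 XOR 101001 = 000000
Remainder = 00000 (zero — the frame passes the CRC check).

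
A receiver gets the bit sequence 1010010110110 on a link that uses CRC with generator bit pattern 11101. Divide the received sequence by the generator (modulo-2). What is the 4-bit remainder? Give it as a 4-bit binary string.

0010

Modulo-2 division of 1010010110110 by 11101:
  pos 0: 10100 XOR 11101 = 01001
  pos 1: 10011 XOR 11101 = 01110
  pos 2: 11100 XOR 11101 = 00001
  pos 6: 11101 XOR 11101 = 00000
Remainder = 0010 (nonzero — an error is detected).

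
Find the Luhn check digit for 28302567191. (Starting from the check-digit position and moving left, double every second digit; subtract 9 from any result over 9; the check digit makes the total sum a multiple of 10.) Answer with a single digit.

Partial digits right→left: 1 9 1 7 6 5 2 0 3 8 2
Double every second digit counting from the check-digit position (so the 1st, 3rd, 5th, ... of the partial from the right).
  doubled (with −9 where >9): 2 2 3 4 6 4 → sum 21
  kept as-is: 9 7 5 0 8 → sum 29
Total = 21 + 29 = 50.
Check digit = (10 − (50 mod 10)) mod 10 = 0.

0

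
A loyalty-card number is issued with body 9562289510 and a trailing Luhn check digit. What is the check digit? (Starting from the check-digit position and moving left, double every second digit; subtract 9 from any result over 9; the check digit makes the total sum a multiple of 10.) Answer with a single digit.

0

Partial digits right→left: 0 1 5 9 8 2 2 6 5 9
Double every second digit counting from the check-digit position (so the 1st, 3rd, 5th, ... of the partial from the right).
  doubled (with −9 where >9): 0 1 7 4 1 → sum 13
  kept as-is: 1 9 2 6 9 → sum 27
Total = 13 + 27 = 40.
Check digit = (10 − (40 mod 10)) mod 10 = 0.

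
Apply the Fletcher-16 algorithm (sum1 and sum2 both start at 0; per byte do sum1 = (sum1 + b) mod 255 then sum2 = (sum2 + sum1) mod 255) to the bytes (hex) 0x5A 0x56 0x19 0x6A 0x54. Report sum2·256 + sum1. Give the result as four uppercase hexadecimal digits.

Running sums (mod 255):
  after byte 0 (0x5A): sum1=90, sum2=90
  after byte 1 (0x56): sum1=176, sum2=11
  after byte 2 (0x19): sum1=201, sum2=212
  after byte 3 (0x6A): sum1=52, sum2=9
  after byte 4 (0x54): sum1=136, sum2=145
Checksum = sum2·256 + sum1 = 145·256 + 136 = 37256 = 0x9188.

9188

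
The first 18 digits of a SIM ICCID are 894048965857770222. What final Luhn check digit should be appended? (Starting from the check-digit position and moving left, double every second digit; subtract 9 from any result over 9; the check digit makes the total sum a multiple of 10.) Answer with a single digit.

2

Partial digits right→left: 2 2 2 0 7 7 7 5 8 5 6 9 8 4 0 4 9 8
Double every second digit counting from the check-digit position (so the 1st, 3rd, 5th, ... of the partial from the right).
  doubled (with −9 where >9): 4 4 5 5 7 3 7 0 9 → sum 44
  kept as-is: 2 0 7 5 5 9 4 4 8 → sum 44
Total = 44 + 44 = 88.
Check digit = (10 − (88 mod 10)) mod 10 = 2.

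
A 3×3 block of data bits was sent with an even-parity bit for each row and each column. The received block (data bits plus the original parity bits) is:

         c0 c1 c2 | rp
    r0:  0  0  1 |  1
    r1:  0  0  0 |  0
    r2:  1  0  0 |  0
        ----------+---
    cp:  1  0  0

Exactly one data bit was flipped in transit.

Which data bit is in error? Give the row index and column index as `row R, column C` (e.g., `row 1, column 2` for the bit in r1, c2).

row 2, column 2

Recompute each row's even parity and compare to rp:
  r0: data parity 1, sent rp 1 → ok
  r1: data parity 0, sent rp 0 → ok
  r2: data parity 1, sent rp 0 → mismatch
Recompute each column's even parity and compare to cp:
  c0: data parity 1, sent cp 1 → ok
  c1: data parity 0, sent cp 0 → ok
  c2: data parity 1, sent cp 0 → mismatch
Exactly one row (r2) and one column (c2) fail → the flipped bit is at their intersection.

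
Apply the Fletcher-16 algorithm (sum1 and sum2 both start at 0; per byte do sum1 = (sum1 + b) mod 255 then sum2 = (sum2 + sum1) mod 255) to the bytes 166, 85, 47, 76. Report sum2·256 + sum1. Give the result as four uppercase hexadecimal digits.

4577

Running sums (mod 255):
  after byte 0 (166): sum1=166, sum2=166
  after byte 1 (85): sum1=251, sum2=162
  after byte 2 (47): sum1=43, sum2=205
  after byte 3 (76): sum1=119, sum2=69
Checksum = sum2·256 + sum1 = 69·256 + 119 = 17783 = 0x4577.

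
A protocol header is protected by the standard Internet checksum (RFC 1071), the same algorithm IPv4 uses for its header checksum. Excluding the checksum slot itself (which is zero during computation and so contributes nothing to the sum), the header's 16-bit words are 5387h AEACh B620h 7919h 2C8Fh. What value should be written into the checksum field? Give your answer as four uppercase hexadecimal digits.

A202

One's-complement addition (fold any carry out of bit 15 back into bit 0):
  0x5387 + 0xAEAC = 0x10233 → wrap carry → 0x0234
  0x0234 + 0xB620 = 0x0B854
  0xB854 + 0x7919 = 0x1316D → wrap carry → 0x316E
  0x316E + 0x2C8F = 0x05DFD
One's-complement sum = 0x5DFD.
Checksum = ~0x5DFD & 0xFFFF = 0xA202.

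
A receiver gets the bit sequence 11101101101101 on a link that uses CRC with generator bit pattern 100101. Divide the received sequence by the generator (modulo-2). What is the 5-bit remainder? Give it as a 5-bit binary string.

Modulo-2 division of 11101101101101 by 100101:
  pos 0: 111011 XOR 100101 = 011110
  pos 1: 111100 XOR 100101 = 011001
  pos 2: 110011 XOR 100101 = 010110
  pos 3: 101101 XOR 100101 = 001000
  pos 5: 100001 XOR 100101 = 000100
  pos 8: 100101 XOR 100101 = 000000
Remainder = 00000 (zero — the frame passes the CRC check).

00000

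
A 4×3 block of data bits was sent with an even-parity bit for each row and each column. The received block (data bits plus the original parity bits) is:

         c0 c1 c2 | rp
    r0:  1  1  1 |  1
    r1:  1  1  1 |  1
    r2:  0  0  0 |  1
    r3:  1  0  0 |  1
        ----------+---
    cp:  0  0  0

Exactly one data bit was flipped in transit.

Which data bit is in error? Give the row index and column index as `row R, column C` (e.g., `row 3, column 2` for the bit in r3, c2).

Recompute each row's even parity and compare to rp:
  r0: data parity 1, sent rp 1 → ok
  r1: data parity 1, sent rp 1 → ok
  r2: data parity 0, sent rp 1 → mismatch
  r3: data parity 1, sent rp 1 → ok
Recompute each column's even parity and compare to cp:
  c0: data parity 1, sent cp 0 → mismatch
  c1: data parity 0, sent cp 0 → ok
  c2: data parity 0, sent cp 0 → ok
Exactly one row (r2) and one column (c0) fail → the flipped bit is at their intersection.

row 2, column 0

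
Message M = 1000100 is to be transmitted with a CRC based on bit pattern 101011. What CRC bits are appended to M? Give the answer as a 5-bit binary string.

Append 5 zeros: 100010000000. Divide by 101011 (XOR where the leading bit is 1):
  pos 0: 100010 XOR 101011 = 001001
  pos 2: 100100 XOR 101011 = 001111
  pos 4: 111100 XOR 101011 = 010111
  pos 5: 101110 XOR 101011 = 000101
Remainder (last 5 bits) = 01010. This is the CRC / FCS.

01010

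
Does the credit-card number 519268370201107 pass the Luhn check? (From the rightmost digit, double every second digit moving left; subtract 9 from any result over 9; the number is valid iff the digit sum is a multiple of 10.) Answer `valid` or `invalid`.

From the right, keep odd positions and double even positions (subtract 9 from any doubled value over 9):
  doubled (positions 2,4,...): 0 2 4 5 7 4 2 → sum 24
  kept (positions 1,3,...): 7 1 0 0 3 6 9 5 → sum 31
Total = 55.
55 mod 10 = 5, so the number is invalid.

invalid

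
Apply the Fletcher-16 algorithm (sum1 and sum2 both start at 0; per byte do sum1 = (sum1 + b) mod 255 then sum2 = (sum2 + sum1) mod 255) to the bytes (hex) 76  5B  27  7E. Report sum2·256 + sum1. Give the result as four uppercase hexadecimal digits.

B877

Running sums (mod 255):
  after byte 0 (76): sum1=118, sum2=118
  after byte 1 (5B): sum1=209, sum2=72
  after byte 2 (27): sum1=248, sum2=65
  after byte 3 (7E): sum1=119, sum2=184
Checksum = sum2·256 + sum1 = 184·256 + 119 = 47223 = 0xB877.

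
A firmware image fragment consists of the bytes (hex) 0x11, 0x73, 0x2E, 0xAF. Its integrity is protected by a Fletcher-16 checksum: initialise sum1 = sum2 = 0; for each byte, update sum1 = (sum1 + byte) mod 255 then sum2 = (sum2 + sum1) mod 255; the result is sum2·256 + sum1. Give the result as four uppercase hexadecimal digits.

Running sums (mod 255):
  after byte 0 (0x11): sum1=17, sum2=17
  after byte 1 (0x73): sum1=132, sum2=149
  after byte 2 (0x2E): sum1=178, sum2=72
  after byte 3 (0xAF): sum1=98, sum2=170
Checksum = sum2·256 + sum1 = 170·256 + 98 = 43618 = 0xAA62.

AA62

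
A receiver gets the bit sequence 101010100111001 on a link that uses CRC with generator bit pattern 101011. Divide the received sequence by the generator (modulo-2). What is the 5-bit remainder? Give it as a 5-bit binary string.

Modulo-2 division of 101010100111001 by 101011:
  pos 0: 101010 XOR 101011 = 000001
  pos 5: 110011 XOR 101011 = 011000
  pos 6: 110001 XOR 101011 = 011010
  pos 7: 110100 XOR 101011 = 011111
  pos 8: 111110 XOR 101011 = 010101
  pos 9: 101011 XOR 101011 = 000000
Remainder = 00000 (zero — the frame passes the CRC check).

00000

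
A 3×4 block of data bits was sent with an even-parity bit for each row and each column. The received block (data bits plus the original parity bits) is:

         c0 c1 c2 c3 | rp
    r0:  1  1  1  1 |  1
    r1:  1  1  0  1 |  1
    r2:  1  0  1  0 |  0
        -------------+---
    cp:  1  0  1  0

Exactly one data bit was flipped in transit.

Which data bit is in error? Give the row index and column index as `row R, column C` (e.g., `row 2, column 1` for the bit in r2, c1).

Recompute each row's even parity and compare to rp:
  r0: data parity 0, sent rp 1 → mismatch
  r1: data parity 1, sent rp 1 → ok
  r2: data parity 0, sent rp 0 → ok
Recompute each column's even parity and compare to cp:
  c0: data parity 1, sent cp 1 → ok
  c1: data parity 0, sent cp 0 → ok
  c2: data parity 0, sent cp 1 → mismatch
  c3: data parity 0, sent cp 0 → ok
Exactly one row (r0) and one column (c2) fail → the flipped bit is at their intersection.

row 0, column 2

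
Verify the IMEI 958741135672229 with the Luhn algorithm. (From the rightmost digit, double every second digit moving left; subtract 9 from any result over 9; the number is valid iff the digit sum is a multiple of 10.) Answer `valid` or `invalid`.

From the right, keep odd positions and double even positions (subtract 9 from any doubled value over 9):
  doubled (positions 2,4,...): 4 4 3 6 2 5 1 → sum 25
  kept (positions 1,3,...): 9 2 7 5 1 4 8 9 → sum 45
Total = 70.
70 mod 10 = 0, so the number is valid.

valid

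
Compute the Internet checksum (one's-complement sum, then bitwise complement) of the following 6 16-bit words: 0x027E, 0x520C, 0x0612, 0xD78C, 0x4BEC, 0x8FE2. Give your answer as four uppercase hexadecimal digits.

One's-complement addition (fold any carry out of bit 15 back into bit 0):
  0x027E + 0x520C = 0x0548A
  0x548A + 0x0612 = 0x05A9C
  0x5A9C + 0xD78C = 0x13228 → wrap carry → 0x3229
  0x3229 + 0x4BEC = 0x07E15
  0x7E15 + 0x8FE2 = 0x10DF7 → wrap carry → 0x0DF8
One's-complement sum = 0x0DF8.
Checksum = ~0x0DF8 & 0xFFFF = 0xF207.

F207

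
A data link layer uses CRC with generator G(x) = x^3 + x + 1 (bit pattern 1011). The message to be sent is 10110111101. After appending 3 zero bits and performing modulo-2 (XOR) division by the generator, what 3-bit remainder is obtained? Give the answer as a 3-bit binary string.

Append 3 zeros: 10110111101000. Divide by 1011 (XOR where the leading bit is 1):
  pos 0: 1011 XOR 1011 = 0000
  pos 5: 1111 XOR 1011 = 0100
  pos 6: 1000 XOR 1011 = 0011
  pos 8: 1110 XOR 1011 = 0101
  pos 9: 1010 XOR 1011 = 0001
Remainder (last 3 bits) = 010. This is the CRC / FCS.

010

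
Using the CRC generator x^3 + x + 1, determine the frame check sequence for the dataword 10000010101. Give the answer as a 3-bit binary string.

000

Append 3 zeros: 10000010101000. Divide by 1011 (XOR where the leading bit is 1):
  pos 0: 1000 XOR 1011 = 0011
  pos 2: 1100 XOR 1011 = 0111
  pos 3: 1111 XOR 1011 = 0100
  pos 4: 1000 XOR 1011 = 0011
  pos 6: 1110 XOR 1011 = 0101
  pos 7: 1011 XOR 1011 = 0000
Remainder (last 3 bits) = 000. This is the CRC / FCS.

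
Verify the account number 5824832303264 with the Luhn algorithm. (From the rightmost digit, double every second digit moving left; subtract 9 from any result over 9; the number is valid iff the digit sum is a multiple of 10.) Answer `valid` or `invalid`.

From the right, keep odd positions and double even positions (subtract 9 from any doubled value over 9):
  doubled (positions 2,4,...): 3 6 6 6 8 7 → sum 36
  kept (positions 1,3,...): 4 2 0 2 8 2 5 → sum 23
Total = 59.
59 mod 10 = 9, so the number is invalid.

invalid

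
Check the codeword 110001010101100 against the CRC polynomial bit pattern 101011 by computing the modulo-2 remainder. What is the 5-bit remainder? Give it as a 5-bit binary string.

Modulo-2 division of 110001010101100 by 101011:
  pos 0: 110001 XOR 101011 = 011010
  pos 1: 110100 XOR 101011 = 011111
  pos 2: 111111 XOR 101011 = 010100
  pos 3: 101000 XOR 101011 = 000011
  pos 7: 111011 XOR 101011 = 010000
  pos 8: 100000 XOR 101011 = 001011
Remainder = 10110 (nonzero — an error is detected).

10110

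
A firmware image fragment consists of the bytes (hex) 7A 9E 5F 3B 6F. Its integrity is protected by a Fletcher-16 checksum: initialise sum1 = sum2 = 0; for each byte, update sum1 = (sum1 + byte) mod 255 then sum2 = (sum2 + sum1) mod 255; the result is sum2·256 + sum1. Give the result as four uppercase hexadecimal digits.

Running sums (mod 255):
  after byte 0 (7A): sum1=122, sum2=122
  after byte 1 (9E): sum1=25, sum2=147
  after byte 2 (5F): sum1=120, sum2=12
  after byte 3 (3B): sum1=179, sum2=191
  after byte 4 (6F): sum1=35, sum2=226
Checksum = sum2·256 + sum1 = 226·256 + 35 = 57891 = 0xE223.

E223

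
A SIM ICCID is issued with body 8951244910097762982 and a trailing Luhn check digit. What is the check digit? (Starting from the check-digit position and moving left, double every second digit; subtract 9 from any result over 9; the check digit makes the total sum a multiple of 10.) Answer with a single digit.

8

Partial digits right→left: 2 8 9 2 6 7 7 9 0 0 1 9 4 4 2 1 5 9 8
Double every second digit counting from the check-digit position (so the 1st, 3rd, 5th, ... of the partial from the right).
  doubled (with −9 where >9): 4 9 3 5 0 2 8 4 1 7 → sum 43
  kept as-is: 8 2 7 9 0 9 4 1 9 → sum 49
Total = 43 + 49 = 92.
Check digit = (10 − (92 mod 10)) mod 10 = 8.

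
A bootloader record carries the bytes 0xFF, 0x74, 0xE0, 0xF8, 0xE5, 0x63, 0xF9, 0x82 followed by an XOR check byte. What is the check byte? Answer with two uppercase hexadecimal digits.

XOR the bytes together:
  start with 0xFF
  0xFF ⊕ 0x74 = 0x8B
  0x8B ⊕ 0xE0 = 0x6B
  0x6B ⊕ 0xF8 = 0x93
  0x93 ⊕ 0xE5 = 0x76
  0x76 ⊕ 0x63 = 0x15
  0x15 ⊕ 0xF9 = 0xEC
  0xEC ⊕ 0x82 = 0x6E

6E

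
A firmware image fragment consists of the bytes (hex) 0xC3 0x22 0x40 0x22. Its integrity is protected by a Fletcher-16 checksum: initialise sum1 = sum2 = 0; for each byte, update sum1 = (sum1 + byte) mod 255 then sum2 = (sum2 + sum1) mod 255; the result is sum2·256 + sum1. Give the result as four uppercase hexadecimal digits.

Running sums (mod 255):
  after byte 0 (0xC3): sum1=195, sum2=195
  after byte 1 (0x22): sum1=229, sum2=169
  after byte 2 (0x40): sum1=38, sum2=207
  after byte 3 (0x22): sum1=72, sum2=24
Checksum = sum2·256 + sum1 = 24·256 + 72 = 6216 = 0x1848.

1848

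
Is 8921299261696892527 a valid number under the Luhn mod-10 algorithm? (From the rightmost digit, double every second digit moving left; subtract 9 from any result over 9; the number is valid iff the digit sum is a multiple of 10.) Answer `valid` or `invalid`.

valid

From the right, keep odd positions and double even positions (subtract 9 from any doubled value over 9):
  doubled (positions 2,4,...): 4 4 7 9 2 4 9 2 9 → sum 50
  kept (positions 1,3,...): 7 5 9 6 6 6 9 2 2 8 → sum 60
Total = 110.
110 mod 10 = 0, so the number is valid.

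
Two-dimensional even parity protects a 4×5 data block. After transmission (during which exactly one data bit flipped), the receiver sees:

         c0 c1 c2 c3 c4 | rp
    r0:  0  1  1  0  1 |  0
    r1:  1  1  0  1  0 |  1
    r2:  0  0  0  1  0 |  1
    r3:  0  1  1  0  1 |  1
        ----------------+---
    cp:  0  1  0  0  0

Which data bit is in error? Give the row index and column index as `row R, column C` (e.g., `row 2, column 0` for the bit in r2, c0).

row 0, column 0

Recompute each row's even parity and compare to rp:
  r0: data parity 1, sent rp 0 → mismatch
  r1: data parity 1, sent rp 1 → ok
  r2: data parity 1, sent rp 1 → ok
  r3: data parity 1, sent rp 1 → ok
Recompute each column's even parity and compare to cp:
  c0: data parity 1, sent cp 0 → mismatch
  c1: data parity 1, sent cp 1 → ok
  c2: data parity 0, sent cp 0 → ok
  c3: data parity 0, sent cp 0 → ok
  c4: data parity 0, sent cp 0 → ok
Exactly one row (r0) and one column (c0) fail → the flipped bit is at their intersection.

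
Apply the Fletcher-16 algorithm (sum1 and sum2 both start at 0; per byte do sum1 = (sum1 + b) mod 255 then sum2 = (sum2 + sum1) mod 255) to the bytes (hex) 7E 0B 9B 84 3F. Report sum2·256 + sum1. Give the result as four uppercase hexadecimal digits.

Running sums (mod 255):
  after byte 0 (7E): sum1=126, sum2=126
  after byte 1 (0B): sum1=137, sum2=8
  after byte 2 (9B): sum1=37, sum2=45
  after byte 3 (84): sum1=169, sum2=214
  after byte 4 (3F): sum1=232, sum2=191
Checksum = sum2·256 + sum1 = 191·256 + 232 = 49128 = 0xBFE8.

BFE8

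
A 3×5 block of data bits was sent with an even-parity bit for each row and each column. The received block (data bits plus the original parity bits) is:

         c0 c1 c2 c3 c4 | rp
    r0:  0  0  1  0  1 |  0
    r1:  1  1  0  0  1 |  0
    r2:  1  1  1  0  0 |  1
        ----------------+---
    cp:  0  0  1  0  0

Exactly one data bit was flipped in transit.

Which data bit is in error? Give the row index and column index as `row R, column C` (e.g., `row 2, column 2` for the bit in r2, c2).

Recompute each row's even parity and compare to rp:
  r0: data parity 0, sent rp 0 → ok
  r1: data parity 1, sent rp 0 → mismatch
  r2: data parity 1, sent rp 1 → ok
Recompute each column's even parity and compare to cp:
  c0: data parity 0, sent cp 0 → ok
  c1: data parity 0, sent cp 0 → ok
  c2: data parity 0, sent cp 1 → mismatch
  c3: data parity 0, sent cp 0 → ok
  c4: data parity 0, sent cp 0 → ok
Exactly one row (r1) and one column (c2) fail → the flipped bit is at their intersection.

row 1, column 2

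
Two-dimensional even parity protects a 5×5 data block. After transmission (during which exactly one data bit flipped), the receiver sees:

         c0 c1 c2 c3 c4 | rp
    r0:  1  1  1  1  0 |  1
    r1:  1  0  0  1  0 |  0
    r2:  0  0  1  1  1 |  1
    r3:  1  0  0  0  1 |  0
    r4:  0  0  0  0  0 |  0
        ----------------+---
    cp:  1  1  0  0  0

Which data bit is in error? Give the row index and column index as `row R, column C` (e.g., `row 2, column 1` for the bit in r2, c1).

Recompute each row's even parity and compare to rp:
  r0: data parity 0, sent rp 1 → mismatch
  r1: data parity 0, sent rp 0 → ok
  r2: data parity 1, sent rp 1 → ok
  r3: data parity 0, sent rp 0 → ok
  r4: data parity 0, sent rp 0 → ok
Recompute each column's even parity and compare to cp:
  c0: data parity 1, sent cp 1 → ok
  c1: data parity 1, sent cp 1 → ok
  c2: data parity 0, sent cp 0 → ok
  c3: data parity 1, sent cp 0 → mismatch
  c4: data parity 0, sent cp 0 → ok
Exactly one row (r0) and one column (c3) fail → the flipped bit is at their intersection.

row 0, column 3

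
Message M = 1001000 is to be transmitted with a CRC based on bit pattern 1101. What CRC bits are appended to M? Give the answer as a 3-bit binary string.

010

Append 3 zeros: 1001000000. Divide by 1101 (XOR where the leading bit is 1):
  pos 0: 1001 XOR 1101 = 0100
  pos 1: 1000 XOR 1101 = 0101
  pos 2: 1010 XOR 1101 = 0111
  pos 3: 1110 XOR 1101 = 0011
  pos 5: 1100 XOR 1101 = 0001
Remainder (last 3 bits) = 010. This is the CRC / FCS.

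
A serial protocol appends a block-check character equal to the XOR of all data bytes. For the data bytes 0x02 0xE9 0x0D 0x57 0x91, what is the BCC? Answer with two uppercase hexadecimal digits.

20

XOR the bytes together:
  start with 0x02
  0x02 ⊕ 0xE9 = 0xEB
  0xEB ⊕ 0x0D = 0xE6
  0xE6 ⊕ 0x57 = 0xB1
  0xB1 ⊕ 0x91 = 0x20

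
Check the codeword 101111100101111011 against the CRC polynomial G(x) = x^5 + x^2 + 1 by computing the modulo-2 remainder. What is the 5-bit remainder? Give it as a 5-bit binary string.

Modulo-2 division of 101111100101111011 by 100101:
  pos 0: 101111 XOR 100101 = 001010
  pos 2: 101010 XOR 100101 = 001111
  pos 4: 111101 XOR 100101 = 011000
  pos 5: 110000 XOR 100101 = 010101
  pos 6: 101011 XOR 100101 = 001110
  pos 8: 111011 XOR 100101 = 011110
  pos 9: 111101 XOR 100101 = 011000
  pos 10: 110000 XOR 100101 = 010101
  pos 11: 101011 XOR 100101 = 001110
Remainder = 11101 (nonzero — an error is detected).

11101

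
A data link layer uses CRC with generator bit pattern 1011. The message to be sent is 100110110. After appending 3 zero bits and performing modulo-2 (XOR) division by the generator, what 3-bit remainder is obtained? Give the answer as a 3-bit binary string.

Append 3 zeros: 100110110000. Divide by 1011 (XOR where the leading bit is 1):
  pos 0: 1001 XOR 1011 = 0010
  pos 2: 1010 XOR 1011 = 0001
  pos 5: 1110 XOR 1011 = 0101
  pos 6: 1010 XOR 1011 = 0001
Remainder (last 3 bits) = 100. This is the CRC / FCS.

100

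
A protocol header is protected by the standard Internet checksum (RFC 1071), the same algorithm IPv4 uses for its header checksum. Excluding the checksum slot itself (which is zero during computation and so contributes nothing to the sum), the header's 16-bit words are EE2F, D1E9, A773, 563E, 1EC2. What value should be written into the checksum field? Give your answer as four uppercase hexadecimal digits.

One's-complement addition (fold any carry out of bit 15 back into bit 0):
  0xEE2F + 0xD1E9 = 0x1C018 → wrap carry → 0xC019
  0xC019 + 0xA773 = 0x1678C → wrap carry → 0x678D
  0x678D + 0x563E = 0x0BDCB
  0xBDCB + 0x1EC2 = 0x0DC8D
One's-complement sum = 0xDC8D.
Checksum = ~0xDC8D & 0xFFFF = 0x2372.

2372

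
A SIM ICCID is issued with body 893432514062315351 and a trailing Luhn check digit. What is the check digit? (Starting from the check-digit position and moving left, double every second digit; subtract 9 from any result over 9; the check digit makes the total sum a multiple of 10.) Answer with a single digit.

Partial digits right→left: 1 5 3 5 1 3 2 6 0 4 1 5 2 3 4 3 9 8
Double every second digit counting from the check-digit position (so the 1st, 3rd, 5th, ... of the partial from the right).
  doubled (with −9 where >9): 2 6 2 4 0 2 4 8 9 → sum 37
  kept as-is: 5 5 3 6 4 5 3 3 8 → sum 42
Total = 37 + 42 = 79.
Check digit = (10 − (79 mod 10)) mod 10 = 1.

1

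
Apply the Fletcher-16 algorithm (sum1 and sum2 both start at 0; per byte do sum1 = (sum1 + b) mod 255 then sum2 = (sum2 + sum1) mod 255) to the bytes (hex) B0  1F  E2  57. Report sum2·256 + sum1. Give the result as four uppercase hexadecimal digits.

Running sums (mod 255):
  after byte 0 (B0): sum1=176, sum2=176
  after byte 1 (1F): sum1=207, sum2=128
  after byte 2 (E2): sum1=178, sum2=51
  after byte 3 (57): sum1=10, sum2=61
Checksum = sum2·256 + sum1 = 61·256 + 10 = 15626 = 0x3D0A.

3D0A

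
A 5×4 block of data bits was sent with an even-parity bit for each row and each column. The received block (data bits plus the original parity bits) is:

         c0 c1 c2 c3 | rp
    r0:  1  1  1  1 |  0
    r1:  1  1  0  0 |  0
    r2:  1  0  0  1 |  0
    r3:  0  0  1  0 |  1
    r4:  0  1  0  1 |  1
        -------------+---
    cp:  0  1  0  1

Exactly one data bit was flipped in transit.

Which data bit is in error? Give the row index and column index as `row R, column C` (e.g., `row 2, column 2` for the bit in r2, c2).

row 4, column 0

Recompute each row's even parity and compare to rp:
  r0: data parity 0, sent rp 0 → ok
  r1: data parity 0, sent rp 0 → ok
  r2: data parity 0, sent rp 0 → ok
  r3: data parity 1, sent rp 1 → ok
  r4: data parity 0, sent rp 1 → mismatch
Recompute each column's even parity and compare to cp:
  c0: data parity 1, sent cp 0 → mismatch
  c1: data parity 1, sent cp 1 → ok
  c2: data parity 0, sent cp 0 → ok
  c3: data parity 1, sent cp 1 → ok
Exactly one row (r4) and one column (c0) fail → the flipped bit is at their intersection.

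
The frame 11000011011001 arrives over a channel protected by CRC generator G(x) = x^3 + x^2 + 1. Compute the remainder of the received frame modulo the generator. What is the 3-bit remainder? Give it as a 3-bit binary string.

Modulo-2 division of 11000011011001 by 1101:
  pos 0: 1100 XOR 1101 = 0001
  pos 3: 1001 XOR 1101 = 0100
  pos 4: 1001 XOR 1101 = 0100
  pos 5: 1000 XOR 1101 = 0101
  pos 6: 1011 XOR 1101 = 0110
  pos 7: 1101 XOR 1101 = 0000
Remainder = 001 (nonzero — an error is detected).

001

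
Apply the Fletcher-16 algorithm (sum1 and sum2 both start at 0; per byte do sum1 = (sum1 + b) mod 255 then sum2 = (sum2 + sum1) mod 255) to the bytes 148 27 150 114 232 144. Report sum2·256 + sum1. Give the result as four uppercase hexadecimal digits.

1732

Running sums (mod 255):
  after byte 0 (148): sum1=148, sum2=148
  after byte 1 (27): sum1=175, sum2=68
  after byte 2 (150): sum1=70, sum2=138
  after byte 3 (114): sum1=184, sum2=67
  after byte 4 (232): sum1=161, sum2=228
  after byte 5 (144): sum1=50, sum2=23
Checksum = sum2·256 + sum1 = 23·256 + 50 = 5938 = 0x1732.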